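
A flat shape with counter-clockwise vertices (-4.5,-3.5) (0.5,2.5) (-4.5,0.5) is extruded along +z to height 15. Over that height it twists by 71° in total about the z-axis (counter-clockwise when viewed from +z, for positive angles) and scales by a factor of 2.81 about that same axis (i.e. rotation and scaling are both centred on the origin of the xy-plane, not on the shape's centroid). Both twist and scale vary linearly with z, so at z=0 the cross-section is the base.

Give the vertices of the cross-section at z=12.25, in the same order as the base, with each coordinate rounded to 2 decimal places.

t = z/height = 12.25/15 = 0.816667
s = 1 + (scale-1)·z/height = 1 + (2.81-1)·12.25/15 = 2.478167
θ = twist·z/height = 71°·12.25/15 = 57.9833° = 1.012000 rad
cos θ = 0.530166, sin θ = 0.847894 (intermediates below are computed at full precision and shown rounded to 5 d.p.)
v1: (-4.5,-3.5) → rotate → (0.58188,-5.67110) → ×s → (1.44200,-14.05394) → (1.44,-14.05)
v2: (0.5,2.5) → rotate → (-1.85465,1.74936) → ×s → (-4.59614,4.33521) → (-4.60,4.34)
v3: (-4.5,0.5) → rotate → (-2.80969,-3.55044) → ×s → (-6.96289,-8.79858) → (-6.96,-8.80)

Cross-section at z=12.25: (1.44,-14.05) (-4.60,4.34) (-6.96,-8.80)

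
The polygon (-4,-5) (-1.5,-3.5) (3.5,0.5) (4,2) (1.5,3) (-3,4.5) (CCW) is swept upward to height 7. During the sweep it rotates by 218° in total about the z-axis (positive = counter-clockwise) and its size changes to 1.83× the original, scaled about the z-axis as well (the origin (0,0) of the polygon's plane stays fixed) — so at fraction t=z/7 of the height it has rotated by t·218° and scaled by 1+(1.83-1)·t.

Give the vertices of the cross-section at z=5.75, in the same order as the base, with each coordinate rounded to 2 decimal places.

t = z/height = 5.75/7 = 0.821429
s = 1 + (scale-1)·z/height = 1 + (1.83-1)·5.75/7 = 1.681786
θ = twist·z/height = 218°·5.75/7 = 179.0714° = 3.125386 rad
cos θ = -0.999869, sin θ = 0.016206 (intermediates below are computed at full precision and shown rounded to 5 d.p.)
v1: (-4,-5) → rotate → (4.08050,4.93452) → ×s → (6.86253,8.29880) → (6.86,8.30)
v2: (-1.5,-3.5) → rotate → (1.55652,3.47523) → ×s → (2.61774,5.84459) → (2.62,5.84)
v3: (3.5,0.5) → rotate → (-3.50764,-0.44321) → ×s → (-5.89910,-0.74539) → (-5.90,-0.75)
v4: (4,2) → rotate → (-4.03189,-1.93491) → ×s → (-6.78077,-3.25411) → (-6.78,-3.25)
v5: (1.5,3) → rotate → (-1.54842,-2.97530) → ×s → (-2.60411,-5.00381) → (-2.60,-5.00)
v6: (-3,4.5) → rotate → (2.92668,-4.54803) → ×s → (4.92205,-7.64881) → (4.92,-7.65)

Cross-section at z=5.75: (6.86,8.30) (2.62,5.84) (-5.90,-0.75) (-6.78,-3.25) (-2.60,-5.00) (4.92,-7.65)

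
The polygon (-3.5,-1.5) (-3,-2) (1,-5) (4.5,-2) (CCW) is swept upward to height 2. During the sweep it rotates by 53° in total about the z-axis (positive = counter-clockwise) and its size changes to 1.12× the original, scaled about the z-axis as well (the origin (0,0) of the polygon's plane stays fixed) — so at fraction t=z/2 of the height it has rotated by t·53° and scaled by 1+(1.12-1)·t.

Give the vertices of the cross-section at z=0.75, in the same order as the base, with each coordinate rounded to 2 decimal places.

t = z/height = 0.75/2 = 0.375
s = 1 + (scale-1)·z/height = 1 + (1.12-1)·0.75/2 = 1.045000
θ = twist·z/height = 53°·0.75/2 = 19.8750° = 0.346884 rad
cos θ = 0.940437, sin θ = 0.339969 (intermediates below are computed at full precision and shown rounded to 5 d.p.)
v1: (-3.5,-1.5) → rotate → (-2.78157,-2.60055) → ×s → (-2.90674,-2.71757) → (-2.91,-2.72)
v2: (-3,-2) → rotate → (-2.14137,-2.90078) → ×s → (-2.23773,-3.03132) → (-2.24,-3.03)
v3: (1,-5) → rotate → (2.64028,-4.36221) → ×s → (2.75910,-4.55851) → (2.76,-4.56)
v4: (4.5,-2) → rotate → (4.91190,-0.35101) → ×s → (5.13294,-0.36681) → (5.13,-0.37)

Cross-section at z=0.75: (-2.91,-2.72) (-2.24,-3.03) (2.76,-4.56) (5.13,-0.37)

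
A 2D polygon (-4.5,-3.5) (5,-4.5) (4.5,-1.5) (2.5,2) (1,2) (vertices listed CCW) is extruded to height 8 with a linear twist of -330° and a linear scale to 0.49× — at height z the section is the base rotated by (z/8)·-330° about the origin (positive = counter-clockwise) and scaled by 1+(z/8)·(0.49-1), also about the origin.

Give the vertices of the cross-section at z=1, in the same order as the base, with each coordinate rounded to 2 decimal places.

Cross-section at z=1: (-5.33,0.31) (0.74,-6.25) (2.24,-3.83) (2.99,-0.14) (1.94,0.79)

t = z/height = 1/8 = 0.125
s = 1 + (scale-1)·z/height = 1 + (0.49-1)·1/8 = 0.936250
θ = twist·z/height = -330°·1/8 = -41.2500° = -0.719948 rad
cos θ = 0.751840, sin θ = -0.659346 (intermediates below are computed at full precision and shown rounded to 5 d.p.)
v1: (-4.5,-3.5) → rotate → (-5.69099,0.33562) → ×s → (-5.32819,0.31422) → (-5.33,0.31)
v2: (5,-4.5) → rotate → (0.79214,-6.68001) → ×s → (0.74164,-6.25416) → (0.74,-6.25)
v3: (4.5,-1.5) → rotate → (2.39426,-4.09482) → ×s → (2.24163,-3.83377) → (2.24,-3.83)
v4: (2.5,2) → rotate → (3.19829,-0.14468) → ×s → (2.99440,-0.13546) → (2.99,-0.14)
v5: (1,2) → rotate → (2.07053,0.84433) → ×s → (1.93854,0.79051) → (1.94,0.79)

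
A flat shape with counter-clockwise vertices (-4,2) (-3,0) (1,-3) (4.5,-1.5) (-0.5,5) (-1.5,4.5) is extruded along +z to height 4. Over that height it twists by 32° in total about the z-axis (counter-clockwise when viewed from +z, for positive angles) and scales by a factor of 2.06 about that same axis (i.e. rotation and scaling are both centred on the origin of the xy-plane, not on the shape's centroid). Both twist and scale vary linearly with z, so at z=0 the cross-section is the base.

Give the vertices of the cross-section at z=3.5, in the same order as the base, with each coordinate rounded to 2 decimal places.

Cross-section at z=3.5: (-8.62,-0.22) (-5.11,-2.71) (4.42,-4.20) (9.02,1.52) (-5.38,8.06) (-6.62,6.30)

t = z/height = 3.5/4 = 0.875
s = 1 + (scale-1)·z/height = 1 + (2.06-1)·3.5/4 = 1.927500
θ = twist·z/height = 32°·3.5/4 = 28.0000° = 0.488692 rad
cos θ = 0.882948, sin θ = 0.469472 (intermediates below are computed at full precision and shown rounded to 5 d.p.)
v1: (-4,2) → rotate → (-4.47073,-0.11199) → ×s → (-8.61734,-0.21586) → (-8.62,-0.22)
v2: (-3,0) → rotate → (-2.64884,-1.40841) → ×s → (-5.10564,-2.71472) → (-5.11,-2.71)
v3: (1,-3) → rotate → (2.29136,-2.17937) → ×s → (4.41660,-4.20074) → (4.42,-4.20)
v4: (4.5,-1.5) → rotate → (4.67747,0.78820) → ×s → (9.01583,1.51926) → (9.02,1.52)
v5: (-0.5,5) → rotate → (-2.78883,4.18000) → ×s → (-5.37547,8.05695) → (-5.38,8.06)
v6: (-1.5,4.5) → rotate → (-3.43704,3.26906) → ×s → (-6.62490,6.30111) → (-6.62,6.30)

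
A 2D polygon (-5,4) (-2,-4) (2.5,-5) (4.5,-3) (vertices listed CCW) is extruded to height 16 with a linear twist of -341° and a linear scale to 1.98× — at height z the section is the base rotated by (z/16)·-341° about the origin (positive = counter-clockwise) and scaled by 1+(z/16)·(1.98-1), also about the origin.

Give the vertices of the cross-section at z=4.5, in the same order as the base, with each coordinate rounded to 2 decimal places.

Cross-section at z=4.5: (5.73,5.82) (-4.81,3.06) (-6.67,-2.52) (-4.40,-5.32)

t = z/height = 4.5/16 = 0.28125
s = 1 + (scale-1)·z/height = 1 + (1.98-1)·4.5/16 = 1.275625
θ = twist·z/height = -341°·4.5/16 = -95.9063° = -1.673880 rad
cos θ = -0.102901, sin θ = -0.994692 (intermediates below are computed at full precision and shown rounded to 5 d.p.)
v1: (-5,4) → rotate → (4.49327,4.56185) → ×s → (5.73173,5.81921) → (5.73,5.82)
v2: (-2,-4) → rotate → (-3.77296,2.40099) → ×s → (-4.81289,3.06276) → (-4.81,3.06)
v3: (2.5,-5) → rotate → (-5.23071,-1.97222) → ×s → (-6.67243,-2.51582) → (-6.67,-2.52)
v4: (4.5,-3) → rotate → (-3.44713,-4.16741) → ×s → (-4.39724,-5.31605) → (-4.40,-5.32)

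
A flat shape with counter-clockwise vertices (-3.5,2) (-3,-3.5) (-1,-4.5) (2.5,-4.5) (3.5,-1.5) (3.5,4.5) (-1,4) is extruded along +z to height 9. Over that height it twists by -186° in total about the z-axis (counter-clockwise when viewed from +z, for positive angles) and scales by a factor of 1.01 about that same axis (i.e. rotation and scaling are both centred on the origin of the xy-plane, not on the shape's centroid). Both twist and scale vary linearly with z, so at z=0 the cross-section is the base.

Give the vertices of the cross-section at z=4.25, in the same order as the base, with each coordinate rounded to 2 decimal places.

Cross-section at z=4.25: (1.88,3.59) (-3.63,2.88) (-4.56,0.83) (-4.42,-2.68) (-1.37,-3.57) (4.65,-3.34) (3.98,1.16)

t = z/height = 4.25/9 = 0.472222
s = 1 + (scale-1)·z/height = 1 + (1.01-1)·4.25/9 = 1.004722
θ = twist·z/height = -186°·4.25/9 = -87.8333° = -1.532981 rad
cos θ = 0.037806, sin θ = -0.999285 (intermediates below are computed at full precision and shown rounded to 5 d.p.)
v1: (-3.5,2) → rotate → (1.86625,3.57311) → ×s → (1.87506,3.58998) → (1.88,3.59)
v2: (-3,-3.5) → rotate → (-3.61092,2.86553) → ×s → (-3.62797,2.87906) → (-3.63,2.88)
v3: (-1,-4.5) → rotate → (-4.53459,0.82916) → ×s → (-4.55600,0.83307) → (-4.56,0.83)
v4: (2.5,-4.5) → rotate → (-4.40227,-2.66834) → ×s → (-4.42306,-2.68094) → (-4.42,-2.68)
v5: (3.5,-1.5) → rotate → (-1.36661,-3.55421) → ×s → (-1.37306,-3.57099) → (-1.37,-3.57)
v6: (3.5,4.5) → rotate → (4.62911,-3.32737) → ×s → (4.65097,-3.34308) → (4.65,-3.34)
v7: (-1,4) → rotate → (3.95933,1.15051) → ×s → (3.97803,1.15594) → (3.98,1.16)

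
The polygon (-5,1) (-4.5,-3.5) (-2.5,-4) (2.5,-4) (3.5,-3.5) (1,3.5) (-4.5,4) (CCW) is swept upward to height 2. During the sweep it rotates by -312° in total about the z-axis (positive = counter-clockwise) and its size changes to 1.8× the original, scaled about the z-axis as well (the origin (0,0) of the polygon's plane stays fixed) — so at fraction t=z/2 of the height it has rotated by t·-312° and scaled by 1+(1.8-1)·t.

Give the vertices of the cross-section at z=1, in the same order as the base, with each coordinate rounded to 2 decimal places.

Cross-section at z=1: (6.96,1.57) (3.76,7.04) (0.92,6.54) (-5.48,3.69) (-6.47,2.48) (0.71,-5.05) (8.03,-2.55)

t = z/height = 1/2 = 0.5
s = 1 + (scale-1)·z/height = 1 + (1.8-1)·1/2 = 1.400000
θ = twist·z/height = -312°·1/2 = -156.0000° = -2.722714 rad
cos θ = -0.913545, sin θ = -0.406737 (intermediates below are computed at full precision and shown rounded to 5 d.p.)
v1: (-5,1) → rotate → (4.97446,1.12014) → ×s → (6.96425,1.56819) → (6.96,1.57)
v2: (-4.5,-3.5) → rotate → (2.68738,5.02772) → ×s → (3.76233,7.03881) → (3.76,7.04)
v3: (-2.5,-4) → rotate → (0.65692,4.67102) → ×s → (0.91968,6.53943) → (0.92,6.54)
v4: (2.5,-4) → rotate → (-3.91081,2.63734) → ×s → (-5.47513,3.69228) → (-5.48,3.69)
v5: (3.5,-3.5) → rotate → (-4.62099,1.77383) → ×s → (-6.46938,2.48336) → (-6.47,2.48)
v6: (1,3.5) → rotate → (0.51003,-3.60415) → ×s → (0.71405,-5.04580) → (0.71,-5.05)
v7: (-4.5,4) → rotate → (5.73790,-1.82387) → ×s → (8.03306,-2.55341) → (8.03,-2.55)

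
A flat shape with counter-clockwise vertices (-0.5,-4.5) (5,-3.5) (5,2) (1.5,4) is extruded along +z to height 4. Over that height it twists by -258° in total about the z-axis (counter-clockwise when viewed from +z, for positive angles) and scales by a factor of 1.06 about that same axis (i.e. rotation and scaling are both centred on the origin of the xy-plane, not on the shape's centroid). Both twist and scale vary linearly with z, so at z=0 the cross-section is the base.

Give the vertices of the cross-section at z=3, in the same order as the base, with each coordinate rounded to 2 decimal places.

Cross-section at z=3: (1.61,4.45) (-4.23,4.78) (-5.57,-0.81) (-2.50,-3.70)

t = z/height = 3/4 = 0.75
s = 1 + (scale-1)·z/height = 1 + (1.06-1)·3/4 = 1.045000
θ = twist·z/height = -258°·3/4 = -193.5000° = -3.377212 rad
cos θ = -0.972370, sin θ = 0.233445 (intermediates below are computed at full precision and shown rounded to 5 d.p.)
v1: (-0.5,-4.5) → rotate → (1.53669,4.25894) → ×s → (1.60584,4.45059) → (1.61,4.45)
v2: (5,-3.5) → rotate → (-4.04479,4.57052) → ×s → (-4.22681,4.77620) → (-4.23,4.78)
v3: (5,2) → rotate → (-5.32874,-0.77751) → ×s → (-5.56853,-0.81250) → (-5.57,-0.81)
v4: (1.5,4) → rotate → (-2.39234,-3.53931) → ×s → (-2.49999,-3.69858) → (-2.50,-3.70)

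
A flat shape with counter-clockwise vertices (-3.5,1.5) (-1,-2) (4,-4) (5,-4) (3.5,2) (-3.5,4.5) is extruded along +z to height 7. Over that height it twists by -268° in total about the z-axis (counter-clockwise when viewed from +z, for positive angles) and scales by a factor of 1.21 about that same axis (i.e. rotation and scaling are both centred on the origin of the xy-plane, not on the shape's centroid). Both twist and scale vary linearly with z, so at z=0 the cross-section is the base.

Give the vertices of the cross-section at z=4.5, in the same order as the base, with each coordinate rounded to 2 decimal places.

Cross-section at z=4.5: (4.17,-1.15) (0.82,2.40) (-5.11,3.89) (-6.23,3.74) (-3.63,-2.78) (4.62,-4.53)

t = z/height = 4.5/7 = 0.642857
s = 1 + (scale-1)·z/height = 1 + (1.21-1)·4.5/7 = 1.135000
θ = twist·z/height = -268°·4.5/7 = -172.2857° = -3.006953 rad
cos θ = -0.990950, sin θ = -0.134233 (intermediates below are computed at full precision and shown rounded to 5 d.p.)
v1: (-3.5,1.5) → rotate → (3.66967,-1.01661) → ×s → (4.16508,-1.15385) → (4.17,-1.15)
v2: (-1,-2) → rotate → (0.72248,2.11613) → ×s → (0.82002,2.40181) → (0.82,2.40)
v3: (4,-4) → rotate → (-4.50073,3.42687) → ×s → (-5.10833,3.88949) → (-5.11,3.89)
v4: (5,-4) → rotate → (-5.49168,3.29263) → ×s → (-6.23306,3.73714) → (-6.23,3.74)
v5: (3.5,2) → rotate → (-3.19986,-2.45172) → ×s → (-3.63184,-2.78270) → (-3.63,-2.78)
v6: (-3.5,4.5) → rotate → (4.07237,-3.98946) → ×s → (4.62214,-4.52803) → (4.62,-4.53)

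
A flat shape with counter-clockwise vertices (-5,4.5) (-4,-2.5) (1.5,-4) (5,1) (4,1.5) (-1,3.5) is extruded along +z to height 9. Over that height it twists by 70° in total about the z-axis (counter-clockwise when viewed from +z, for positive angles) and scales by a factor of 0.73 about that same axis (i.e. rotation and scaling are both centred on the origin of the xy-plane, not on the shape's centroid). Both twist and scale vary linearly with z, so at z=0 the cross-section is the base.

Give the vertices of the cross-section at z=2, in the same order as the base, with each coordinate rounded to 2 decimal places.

t = z/height = 2/9 = 0.222222
s = 1 + (scale-1)·z/height = 1 + (0.73-1)·2/9 = 0.940000
θ = twist·z/height = 70°·2/9 = 15.5556° = 0.271496 rad
cos θ = 0.963371, sin θ = 0.268173 (intermediates below are computed at full precision and shown rounded to 5 d.p.)
v1: (-5,4.5) → rotate → (-6.02363,2.99431) → ×s → (-5.66221,2.81465) → (-5.66,2.81)
v2: (-4,-2.5) → rotate → (-3.18305,-3.48112) → ×s → (-2.99207,-3.27225) → (-2.99,-3.27)
v3: (1.5,-4) → rotate → (2.51775,-3.45122) → ×s → (2.36668,-3.24415) → (2.37,-3.24)
v4: (5,1) → rotate → (4.54868,2.30423) → ×s → (4.27576,2.16598) → (4.28,2.17)
v5: (4,1.5) → rotate → (3.45122,2.51775) → ×s → (3.24415,2.36668) → (3.24,2.37)
v6: (-1,3.5) → rotate → (-1.90198,3.10363) → ×s → (-1.78786,2.91741) → (-1.79,2.92)

Cross-section at z=2: (-5.66,2.81) (-2.99,-3.27) (2.37,-3.24) (4.28,2.17) (3.24,2.37) (-1.79,2.92)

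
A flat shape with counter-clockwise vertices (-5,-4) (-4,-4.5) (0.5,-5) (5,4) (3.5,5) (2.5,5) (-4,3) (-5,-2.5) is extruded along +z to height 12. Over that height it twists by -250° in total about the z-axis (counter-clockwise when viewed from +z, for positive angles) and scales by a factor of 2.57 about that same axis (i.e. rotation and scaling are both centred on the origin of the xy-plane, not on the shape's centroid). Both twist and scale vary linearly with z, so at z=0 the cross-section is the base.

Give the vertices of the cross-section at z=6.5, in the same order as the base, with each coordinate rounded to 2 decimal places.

t = z/height = 6.5/12 = 0.541667
s = 1 + (scale-1)·z/height = 1 + (2.57-1)·6.5/12 = 1.850417
θ = twist·z/height = -250°·6.5/12 = -135.4167° = -2.363467 rad
cos θ = -0.712230, sin θ = -0.701946 (intermediates below are computed at full precision and shown rounded to 5 d.p.)
v1: (-5,-4) → rotate → (0.75337,6.35865) → ×s → (1.39404,11.76615) → (1.39,11.77)
v2: (-4,-4.5) → rotate → (-0.30984,6.01282) → ×s → (-0.57332,11.12622) → (-0.57,11.13)
v3: (0.5,-5) → rotate → (-3.86584,3.21018) → ×s → (-7.15342,5.94017) → (-7.15,5.94)
v4: (5,4) → rotate → (-0.75337,-6.35865) → ×s → (-1.39404,-11.76615) → (-1.39,-11.77)
v5: (3.5,5) → rotate → (1.01692,-6.01796) → ×s → (1.88173,-11.13574) → (1.88,-11.14)
v6: (2.5,5) → rotate → (1.72915,-5.31602) → ×s → (3.19966,-9.83684) → (3.20,-9.84)
v7: (-4,3) → rotate → (4.95476,0.67109) → ×s → (9.16837,1.24180) → (9.17,1.24)
v8: (-5,-2.5) → rotate → (1.80629,5.29031) → ×s → (3.34238,9.78927) → (3.34,9.79)

Cross-section at z=6.5: (1.39,11.77) (-0.57,11.13) (-7.15,5.94) (-1.39,-11.77) (1.88,-11.14) (3.20,-9.84) (9.17,1.24) (3.34,9.79)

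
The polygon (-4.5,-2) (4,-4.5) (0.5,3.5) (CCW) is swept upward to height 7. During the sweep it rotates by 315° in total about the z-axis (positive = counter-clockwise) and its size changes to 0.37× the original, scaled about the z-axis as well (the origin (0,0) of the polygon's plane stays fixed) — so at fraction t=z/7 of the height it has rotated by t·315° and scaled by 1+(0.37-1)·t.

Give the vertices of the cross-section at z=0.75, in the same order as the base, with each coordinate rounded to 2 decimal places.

Cross-section at z=0.75: (-2.45,-3.88) (5.43,-1.42) (-1.43,2.97)

t = z/height = 0.75/7 = 0.107143
s = 1 + (scale-1)·z/height = 1 + (0.37-1)·0.75/7 = 0.932500
θ = twist·z/height = 315°·0.75/7 = 33.7500° = 0.589049 rad
cos θ = 0.831470, sin θ = 0.555570 (intermediates below are computed at full precision and shown rounded to 5 d.p.)
v1: (-4.5,-2) → rotate → (-2.63047,-4.16301) → ×s → (-2.45292,-3.88200) → (-2.45,-3.88)
v2: (4,-4.5) → rotate → (5.82594,-1.51933) → ×s → (5.43269,-1.41678) → (5.43,-1.42)
v3: (0.5,3.5) → rotate → (-1.52876,3.18793) → ×s → (-1.42557,2.97274) → (-1.43,2.97)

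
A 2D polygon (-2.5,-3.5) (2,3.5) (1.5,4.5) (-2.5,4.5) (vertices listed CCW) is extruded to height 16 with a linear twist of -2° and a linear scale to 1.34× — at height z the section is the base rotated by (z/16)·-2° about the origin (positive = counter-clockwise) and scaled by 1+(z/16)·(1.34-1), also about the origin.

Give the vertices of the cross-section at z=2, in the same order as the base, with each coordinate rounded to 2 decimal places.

Cross-section at z=2: (-2.62,-3.64) (2.10,3.64) (1.58,4.68) (-2.59,4.70)

t = z/height = 2/16 = 0.125
s = 1 + (scale-1)·z/height = 1 + (1.34-1)·2/16 = 1.042500
θ = twist·z/height = -2°·2/16 = -0.2500° = -0.004363 rad
cos θ = 0.999990, sin θ = -0.004363 (intermediates below are computed at full precision and shown rounded to 5 d.p.)
v1: (-2.5,-3.5) → rotate → (-2.51525,-3.48906) → ×s → (-2.62215,-3.63734) → (-2.62,-3.64)
v2: (2,3.5) → rotate → (2.01525,3.49124) → ×s → (2.10090,3.63962) → (2.10,3.64)
v3: (1.5,4.5) → rotate → (1.51962,4.49341) → ×s → (1.58420,4.68438) → (1.58,4.68)
v4: (-2.5,4.5) → rotate → (-2.48034,4.51087) → ×s → (-2.58576,4.70258) → (-2.59,4.70)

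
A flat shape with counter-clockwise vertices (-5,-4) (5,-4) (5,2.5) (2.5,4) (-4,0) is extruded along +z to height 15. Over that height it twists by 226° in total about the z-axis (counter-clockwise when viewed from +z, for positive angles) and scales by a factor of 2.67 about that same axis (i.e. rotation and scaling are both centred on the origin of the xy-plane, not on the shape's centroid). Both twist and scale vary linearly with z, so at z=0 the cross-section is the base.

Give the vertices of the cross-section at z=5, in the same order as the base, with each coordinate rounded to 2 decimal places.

t = z/height = 5/15 = 0.333333
s = 1 + (scale-1)·z/height = 1 + (2.67-1)·5/15 = 1.556667
θ = twist·z/height = 226°·5/15 = 75.3333° = 1.314815 rad
cos θ = 0.253195, sin θ = 0.967415 (intermediates below are computed at full precision and shown rounded to 5 d.p.)
v1: (-5,-4) → rotate → (2.60369,-5.84986) → ×s → (4.05307,-9.10628) → (4.05,-9.11)
v2: (5,-4) → rotate → (5.13564,3.82430) → ×s → (7.99447,5.95315) → (7.99,5.95)
v3: (5,2.5) → rotate → (-1.15256,5.47006) → ×s → (-1.79416,8.51507) → (-1.79,8.52)
v4: (2.5,4) → rotate → (-3.23667,3.43132) → ×s → (-5.03842,5.34142) → (-5.04,5.34)
v5: (-4,0) → rotate → (-1.01278,-3.86966) → ×s → (-1.57656,-6.02377) → (-1.58,-6.02)

Cross-section at z=5: (4.05,-9.11) (7.99,5.95) (-1.79,8.52) (-5.04,5.34) (-1.58,-6.02)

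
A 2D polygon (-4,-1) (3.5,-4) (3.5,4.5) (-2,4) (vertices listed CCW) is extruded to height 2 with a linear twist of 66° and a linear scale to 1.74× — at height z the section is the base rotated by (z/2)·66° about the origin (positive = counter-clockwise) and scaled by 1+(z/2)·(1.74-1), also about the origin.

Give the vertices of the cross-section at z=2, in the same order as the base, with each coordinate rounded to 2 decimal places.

Cross-section at z=2: (-1.24,-7.07) (8.84,2.73) (-4.68,8.75) (-7.77,-0.35)

t = z/height = 2/2 = 1
s = 1 + (scale-1)·z/height = 1 + (1.74-1)·2/2 = 1.740000
θ = twist·z/height = 66°·2/2 = 66.0000° = 1.151917 rad
cos θ = 0.406737, sin θ = 0.913545 (intermediates below are computed at full precision and shown rounded to 5 d.p.)
v1: (-4,-1) → rotate → (-0.71340,-4.06092) → ×s → (-1.24132,-7.06600) → (-1.24,-7.07)
v2: (3.5,-4) → rotate → (5.07776,1.57046) → ×s → (8.83530,2.73260) → (8.84,2.73)
v3: (3.5,4.5) → rotate → (-2.68738,5.02772) → ×s → (-4.67603,8.74824) → (-4.68,8.75)
v4: (-2,4) → rotate → (-4.46766,-0.20014) → ×s → (-7.77372,-0.34825) → (-7.77,-0.35)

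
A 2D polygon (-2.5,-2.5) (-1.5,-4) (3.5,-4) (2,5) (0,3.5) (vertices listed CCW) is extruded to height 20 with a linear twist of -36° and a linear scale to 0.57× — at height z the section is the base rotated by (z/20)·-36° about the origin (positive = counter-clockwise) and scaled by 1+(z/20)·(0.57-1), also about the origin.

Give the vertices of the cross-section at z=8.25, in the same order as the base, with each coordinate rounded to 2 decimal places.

t = z/height = 8.25/20 = 0.4125
s = 1 + (scale-1)·z/height = 1 + (0.57-1)·8.25/20 = 0.822625
θ = twist·z/height = -36°·8.25/20 = -14.8500° = -0.259181 rad
cos θ = 0.966600, sin θ = -0.256289 (intermediates below are computed at full precision and shown rounded to 5 d.p.)
v1: (-2.5,-2.5) → rotate → (-3.05722,-1.77578) → ×s → (-2.51495,-1.46080) → (-2.51,-1.46)
v2: (-1.5,-4) → rotate → (-2.47506,-3.48197) → ×s → (-2.03604,-2.86435) → (-2.04,-2.86)
v3: (3.5,-4) → rotate → (2.35794,-4.76341) → ×s → (1.93970,-3.91850) → (1.94,-3.92)
v4: (2,5) → rotate → (3.21465,4.32042) → ×s → (2.64445,3.55409) → (2.64,3.55)
v5: (0,3.5) → rotate → (0.89701,3.38310) → ×s → (0.73791,2.78302) → (0.74,2.78)

Cross-section at z=8.25: (-2.51,-1.46) (-2.04,-2.86) (1.94,-3.92) (2.64,3.55) (0.74,2.78)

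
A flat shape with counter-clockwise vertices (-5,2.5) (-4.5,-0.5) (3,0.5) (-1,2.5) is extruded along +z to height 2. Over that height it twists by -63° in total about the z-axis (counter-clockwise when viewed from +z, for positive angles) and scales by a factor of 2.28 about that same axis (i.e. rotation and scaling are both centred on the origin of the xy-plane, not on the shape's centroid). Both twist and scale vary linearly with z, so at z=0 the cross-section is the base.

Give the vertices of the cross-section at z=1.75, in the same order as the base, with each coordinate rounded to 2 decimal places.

t = z/height = 1.75/2 = 0.875
s = 1 + (scale-1)·z/height = 1 + (2.28-1)·1.75/2 = 2.120000
θ = twist·z/height = -63°·1.75/2 = -55.1250° = -0.962113 rad
cos θ = 0.571788, sin θ = -0.820401 (intermediates below are computed at full precision and shown rounded to 5 d.p.)
v1: (-5,2.5) → rotate → (-0.80794,5.53148) → ×s → (-1.71282,11.72673) → (-1.71,11.73)
v2: (-4.5,-0.5) → rotate → (-2.98325,3.40591) → ×s → (-6.32448,7.22053) → (-6.32,7.22)
v3: (3,0.5) → rotate → (2.12556,-2.17531) → ×s → (4.50620,-4.61166) → (4.51,-4.61)
v4: (-1,2.5) → rotate → (1.47922,2.24987) → ×s → (3.13594,4.76973) → (3.14,4.77)

Cross-section at z=1.75: (-1.71,11.73) (-6.32,7.22) (4.51,-4.61) (3.14,4.77)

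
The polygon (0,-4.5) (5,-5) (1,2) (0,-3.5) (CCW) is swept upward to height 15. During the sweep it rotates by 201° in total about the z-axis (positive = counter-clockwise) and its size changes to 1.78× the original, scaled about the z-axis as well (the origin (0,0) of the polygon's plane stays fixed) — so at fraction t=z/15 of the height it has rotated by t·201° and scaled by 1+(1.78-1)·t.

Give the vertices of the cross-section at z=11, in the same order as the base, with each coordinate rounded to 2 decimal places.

Cross-section at z=11: (3.81,5.96) (-2.39,10.86) (-3.02,-1.80) (2.96,4.64)

t = z/height = 11/15 = 0.733333
s = 1 + (scale-1)·z/height = 1 + (1.78-1)·11/15 = 1.572000
θ = twist·z/height = 201°·11/15 = 147.4000° = 2.572615 rad
cos θ = -0.842452, sin θ = 0.538771 (intermediates below are computed at full precision and shown rounded to 5 d.p.)
v1: (0,-4.5) → rotate → (2.42447,3.79104) → ×s → (3.81126,5.95951) → (3.81,5.96)
v2: (5,-5) → rotate → (-1.51841,6.90612) → ×s → (-2.38694,10.85641) → (-2.39,10.86)
v3: (1,2) → rotate → (-1.91999,-1.14613) → ×s → (-3.01823,-1.80172) → (-3.02,-1.80)
v4: (0,-3.5) → rotate → (1.88570,2.94858) → ×s → (2.96432,4.63517) → (2.96,4.64)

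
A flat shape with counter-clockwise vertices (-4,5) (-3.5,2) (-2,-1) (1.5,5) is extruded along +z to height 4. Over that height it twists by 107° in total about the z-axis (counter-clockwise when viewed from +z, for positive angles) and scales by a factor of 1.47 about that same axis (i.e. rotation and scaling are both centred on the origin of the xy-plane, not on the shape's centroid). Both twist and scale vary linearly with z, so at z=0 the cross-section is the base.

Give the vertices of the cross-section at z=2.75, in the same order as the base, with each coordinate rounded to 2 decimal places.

t = z/height = 2.75/4 = 0.6875
s = 1 + (scale-1)·z/height = 1 + (1.47-1)·2.75/4 = 1.323125
θ = twist·z/height = 107°·2.75/4 = 73.5625° = 1.283908 rad
cos θ = 0.282969, sin θ = 0.959129 (intermediates below are computed at full precision and shown rounded to 5 d.p.)
v1: (-4,5) → rotate → (-5.92752,-2.42167) → ×s → (-7.84285,-3.20417) → (-7.84,-3.20)
v2: (-3.5,2) → rotate → (-2.90865,-2.79101) → ×s → (-3.84851,-3.69286) → (-3.85,-3.69)
v3: (-2,-1) → rotate → (0.39319,-2.20123) → ×s → (0.52024,-2.91250) → (0.52,-2.91)
v4: (1.5,5) → rotate → (-4.37119,2.85354) → ×s → (-5.78363,3.77559) → (-5.78,3.78)

Cross-section at z=2.75: (-7.84,-3.20) (-3.85,-3.69) (0.52,-2.91) (-5.78,3.78)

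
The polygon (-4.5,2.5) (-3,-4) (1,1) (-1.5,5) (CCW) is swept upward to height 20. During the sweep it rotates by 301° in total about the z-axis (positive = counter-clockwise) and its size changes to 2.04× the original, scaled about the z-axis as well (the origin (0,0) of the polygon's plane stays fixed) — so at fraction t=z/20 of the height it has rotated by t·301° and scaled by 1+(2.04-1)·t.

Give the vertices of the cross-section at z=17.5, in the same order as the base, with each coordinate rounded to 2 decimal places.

Cross-section at z=17.5: (5.73,7.99) (-6.93,6.57) (1.68,-2.12) (9.82,1.74)

t = z/height = 17.5/20 = 0.875
s = 1 + (scale-1)·z/height = 1 + (2.04-1)·17.5/20 = 1.910000
θ = twist·z/height = 301°·17.5/20 = 263.3750° = 4.596761 rad
cos θ = -0.115371, sin θ = -0.993323 (intermediates below are computed at full precision and shown rounded to 5 d.p.)
v1: (-4.5,2.5) → rotate → (3.00247,4.18152) → ×s → (5.73473,7.98671) → (5.73,7.99)
v2: (-3,-4) → rotate → (-3.62718,3.44145) → ×s → (-6.92791,6.57317) → (-6.93,6.57)
v3: (1,1) → rotate → (0.87795,-1.10869) → ×s → (1.67689,-2.11760) → (1.68,-2.12)
v4: (-1.5,5) → rotate → (5.13967,0.91313) → ×s → (9.81677,1.74408) → (9.82,1.74)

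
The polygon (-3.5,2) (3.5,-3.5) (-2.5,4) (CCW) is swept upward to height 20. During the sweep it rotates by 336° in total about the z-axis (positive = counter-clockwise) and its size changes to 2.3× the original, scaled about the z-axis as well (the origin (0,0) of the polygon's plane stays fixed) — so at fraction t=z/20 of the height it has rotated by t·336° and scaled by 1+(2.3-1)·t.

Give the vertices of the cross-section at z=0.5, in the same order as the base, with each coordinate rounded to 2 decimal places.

t = z/height = 0.5/20 = 0.025
s = 1 + (scale-1)·z/height = 1 + (2.3-1)·0.5/20 = 1.032500
θ = twist·z/height = 336°·0.5/20 = 8.4000° = 0.146608 rad
cos θ = 0.989272, sin θ = 0.146083 (intermediates below are computed at full precision and shown rounded to 5 d.p.)
v1: (-3.5,2) → rotate → (-3.75462,1.46725) → ×s → (-3.87664,1.51494) → (-3.88,1.51)
v2: (3.5,-3.5) → rotate → (3.97374,-2.95116) → ×s → (4.10289,-3.04708) → (4.10,-3.05)
v3: (-2.5,4) → rotate → (-3.05751,3.59188) → ×s → (-3.15688,3.70862) → (-3.16,3.71)

Cross-section at z=0.5: (-3.88,1.51) (4.10,-3.05) (-3.16,3.71)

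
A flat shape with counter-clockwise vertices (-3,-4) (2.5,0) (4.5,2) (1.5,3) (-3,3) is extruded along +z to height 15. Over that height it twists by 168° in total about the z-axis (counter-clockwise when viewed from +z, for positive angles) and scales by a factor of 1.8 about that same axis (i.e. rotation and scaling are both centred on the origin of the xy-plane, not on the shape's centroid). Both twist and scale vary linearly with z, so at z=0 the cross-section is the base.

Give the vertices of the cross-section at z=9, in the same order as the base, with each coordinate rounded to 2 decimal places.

Cross-section at z=9: (6.65,-3.25) (-0.69,3.63) (-4.16,5.99) (-4.78,1.35) (-3.53,-5.19)

t = z/height = 9/15 = 0.6
s = 1 + (scale-1)·z/height = 1 + (1.8-1)·9/15 = 1.480000
θ = twist·z/height = 168°·9/15 = 100.8000° = 1.759292 rad
cos θ = -0.187381, sin θ = 0.982287 (intermediates below are computed at full precision and shown rounded to 5 d.p.)
v1: (-3,-4) → rotate → (4.49129,-2.19734) → ×s → (6.64711,-3.25206) → (6.65,-3.25)
v2: (2.5,0) → rotate → (-0.46845,2.45572) → ×s → (-0.69331,3.63446) → (-0.69,3.63)
v3: (4.5,2) → rotate → (-2.80779,4.04553) → ×s → (-4.15553,5.98738) → (-4.16,5.99)
v4: (1.5,3) → rotate → (-3.22793,0.91129) → ×s → (-4.77734,1.34870) → (-4.78,1.35)
v5: (-3,3) → rotate → (-2.38472,-3.50901) → ×s → (-3.52938,-5.19333) → (-3.53,-5.19)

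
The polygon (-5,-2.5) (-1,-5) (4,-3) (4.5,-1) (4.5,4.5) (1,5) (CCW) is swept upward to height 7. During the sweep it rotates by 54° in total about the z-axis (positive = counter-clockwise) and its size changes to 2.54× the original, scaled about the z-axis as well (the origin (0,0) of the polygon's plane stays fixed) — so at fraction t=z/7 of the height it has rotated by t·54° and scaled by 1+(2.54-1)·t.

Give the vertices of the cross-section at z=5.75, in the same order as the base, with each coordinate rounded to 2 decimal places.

Cross-section at z=5.75: (-4.14,-11.97) (6.30,-9.68) (11.23,1.48) (8.87,5.51) (0.16,14.41) (-6.30,9.68)

t = z/height = 5.75/7 = 0.821429
s = 1 + (scale-1)·z/height = 1 + (2.54-1)·5.75/7 = 2.265000
θ = twist·z/height = 54°·5.75/7 = 44.3571° = 0.774178 rad
cos θ = 0.714996, sin θ = 0.699129 (intermediates below are computed at full precision and shown rounded to 5 d.p.)
v1: (-5,-2.5) → rotate → (-1.82716,-5.28313) → ×s → (-4.13851,-11.96630) → (-4.14,-11.97)
v2: (-1,-5) → rotate → (2.78065,-4.27411) → ×s → (6.29817,-9.68085) → (6.30,-9.68)
v3: (4,-3) → rotate → (4.95737,0.65153) → ×s → (11.22844,1.47571) → (11.23,1.48)
v4: (4.5,-1) → rotate → (3.91661,2.43108) → ×s → (8.87112,5.50640) → (8.87,5.51)
v5: (4.5,4.5) → rotate → (0.07140,6.36356) → ×s → (0.16173,14.41346) → (0.16,14.41)
v6: (1,5) → rotate → (-2.78065,4.27411) → ×s → (-6.29817,9.68085) → (-6.30,9.68)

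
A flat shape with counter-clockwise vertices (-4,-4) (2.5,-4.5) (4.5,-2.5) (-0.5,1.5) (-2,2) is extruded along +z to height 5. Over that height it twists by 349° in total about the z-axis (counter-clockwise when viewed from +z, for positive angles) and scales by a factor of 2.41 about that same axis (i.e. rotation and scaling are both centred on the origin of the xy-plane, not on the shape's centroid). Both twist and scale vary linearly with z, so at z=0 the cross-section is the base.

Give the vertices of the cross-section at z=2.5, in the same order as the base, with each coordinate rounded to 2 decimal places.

t = z/height = 2.5/5 = 0.5
s = 1 + (scale-1)·z/height = 1 + (2.41-1)·2.5/5 = 1.705000
θ = twist·z/height = 349°·2.5/5 = 174.5000° = 3.045600 rad
cos θ = -0.995396, sin θ = 0.095846 (intermediates below are computed at full precision and shown rounded to 5 d.p.)
v1: (-4,-4) → rotate → (4.36497,3.59820) → ×s → (7.44227,6.13493) → (7.44,6.13)
v2: (2.5,-4.5) → rotate → (-2.05718,4.71890) → ×s → (-3.50750,8.04572) → (-3.51,8.05)
v3: (4.5,-2.5) → rotate → (-4.23967,2.91980) → ×s → (-7.22863,4.97825) → (-7.23,4.98)
v4: (-0.5,1.5) → rotate → (0.35393,-1.54102) → ×s → (0.60345,-2.62743) → (0.60,-2.63)
v5: (-2,2) → rotate → (1.79910,-2.18248) → ×s → (3.06747,-3.72114) → (3.07,-3.72)

Cross-section at z=2.5: (7.44,6.13) (-3.51,8.05) (-7.23,4.98) (0.60,-2.63) (3.07,-3.72)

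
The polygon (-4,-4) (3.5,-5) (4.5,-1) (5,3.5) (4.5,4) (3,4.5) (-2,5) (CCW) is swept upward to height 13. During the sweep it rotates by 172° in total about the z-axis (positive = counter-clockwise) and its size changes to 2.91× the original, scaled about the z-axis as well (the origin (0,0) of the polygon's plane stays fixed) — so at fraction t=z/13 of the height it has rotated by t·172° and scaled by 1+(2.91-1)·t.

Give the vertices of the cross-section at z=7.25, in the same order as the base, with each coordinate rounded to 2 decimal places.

Cross-section at z=7.25: (9.07,-7.36) (9.52,8.26) (1.10,9.46) (-8.26,9.52) (-9.18,8.39) (-9.88,5.20) (-9.84,-5.17)

t = z/height = 7.25/13 = 0.557692
s = 1 + (scale-1)·z/height = 1 + (2.91-1)·7.25/13 = 2.065192
θ = twist·z/height = 172°·7.25/13 = 95.9231° = 1.674174 rad
cos θ = -0.103193, sin θ = 0.994661 (intermediates below are computed at full precision and shown rounded to 5 d.p.)
v1: (-4,-4) → rotate → (4.39142,-3.56587) → ×s → (9.06912,-7.36421) → (9.07,-7.36)
v2: (3.5,-5) → rotate → (4.61213,3.99728) → ×s → (9.52494,8.25515) → (9.52,8.26)
v3: (4.5,-1) → rotate → (0.53029,4.57917) → ×s → (1.09516,9.45686) → (1.10,9.46)
v4: (5,3.5) → rotate → (-3.99728,4.61213) → ×s → (-8.25515,9.52494) → (-8.26,9.52)
v5: (4.5,4) → rotate → (-4.44301,4.06320) → ×s → (-9.17568,8.39130) → (-9.18,8.39)
v6: (3,4.5) → rotate → (-4.78556,2.51961) → ×s → (-9.88309,5.20349) → (-9.88,5.20)
v7: (-2,5) → rotate → (-4.76692,-2.50529) → ×s → (-9.84461,-5.17390) → (-9.84,-5.17)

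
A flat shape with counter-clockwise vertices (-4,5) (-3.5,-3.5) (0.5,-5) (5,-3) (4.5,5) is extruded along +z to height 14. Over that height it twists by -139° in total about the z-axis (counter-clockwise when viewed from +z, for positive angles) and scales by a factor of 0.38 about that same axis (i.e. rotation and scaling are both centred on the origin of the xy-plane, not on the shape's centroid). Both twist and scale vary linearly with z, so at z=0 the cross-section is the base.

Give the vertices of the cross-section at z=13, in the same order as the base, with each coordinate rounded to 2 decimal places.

Cross-section at z=13: (2.72,-0.02) (-0.22,2.09) (-1.78,1.17) (-2.33,-0.84) (0.44,-2.82)

t = z/height = 13/14 = 0.928571
s = 1 + (scale-1)·z/height = 1 + (0.38-1)·13/14 = 0.424286
θ = twist·z/height = -139°·13/14 = -129.0714° = -2.252721 rad
cos θ = -0.630289, sin θ = -0.776361 (intermediates below are computed at full precision and shown rounded to 5 d.p.)
v1: (-4,5) → rotate → (6.40296,-0.04600) → ×s → (2.71668,-0.01952) → (2.72,-0.02)
v2: (-3.5,-3.5) → rotate → (-0.51125,4.92327) → ×s → (-0.21692,2.08887) → (-0.22,2.09)
v3: (0.5,-5) → rotate → (-4.19695,2.76326) → ×s → (-1.78071,1.17241) → (-1.78,1.17)
v4: (5,-3) → rotate → (-5.48053,-1.99094) → ×s → (-2.32531,-0.84473) → (-2.33,-0.84)
v5: (4.5,5) → rotate → (1.04550,-6.64507) → ×s → (0.44359,-2.81941) → (0.44,-2.82)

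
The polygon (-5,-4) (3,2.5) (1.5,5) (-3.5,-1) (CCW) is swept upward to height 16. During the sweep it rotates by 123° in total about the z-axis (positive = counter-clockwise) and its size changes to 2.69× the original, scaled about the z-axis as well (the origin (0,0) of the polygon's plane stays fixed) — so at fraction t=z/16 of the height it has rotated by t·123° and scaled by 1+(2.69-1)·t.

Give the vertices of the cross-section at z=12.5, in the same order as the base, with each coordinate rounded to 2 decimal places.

t = z/height = 12.5/16 = 0.78125
s = 1 + (scale-1)·z/height = 1 + (2.69-1)·12.5/16 = 2.320313
θ = twist·z/height = 123°·12.5/16 = 96.0938° = 1.677152 rad
cos θ = -0.106156, sin θ = 0.994350 (intermediates below are computed at full precision and shown rounded to 5 d.p.)
v1: (-5,-4) → rotate → (4.50818,-4.54713) → ×s → (10.46038,-10.55075) → (10.46,-10.55)
v2: (3,2.5) → rotate → (-2.80434,2.71766) → ×s → (-6.50695,6.30582) → (-6.51,6.31)
v3: (1.5,5) → rotate → (-5.13098,0.96075) → ×s → (-11.90548,2.22923) → (-11.91,2.23)
v4: (-3.5,-1) → rotate → (1.36589,-3.37407) → ×s → (3.16930,-7.82889) → (3.17,-7.83)

Cross-section at z=12.5: (10.46,-10.55) (-6.51,6.31) (-11.91,2.23) (3.17,-7.83)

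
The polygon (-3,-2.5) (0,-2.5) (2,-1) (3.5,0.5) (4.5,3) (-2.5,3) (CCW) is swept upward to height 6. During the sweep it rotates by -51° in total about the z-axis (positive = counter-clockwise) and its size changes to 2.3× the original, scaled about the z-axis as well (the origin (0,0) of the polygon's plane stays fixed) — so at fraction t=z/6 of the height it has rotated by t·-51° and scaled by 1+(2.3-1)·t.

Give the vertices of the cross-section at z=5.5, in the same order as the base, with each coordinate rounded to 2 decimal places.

t = z/height = 5.5/6 = 0.916667
s = 1 + (scale-1)·z/height = 1 + (2.3-1)·5.5/6 = 2.191667
θ = twist·z/height = -51°·5.5/6 = -46.7500° = -0.815941 rad
cos θ = 0.685183, sin θ = -0.728371 (intermediates below are computed at full precision and shown rounded to 5 d.p.)
v1: (-3,-2.5) → rotate → (-3.87648,0.47216) → ×s → (-8.49594,1.03481) → (-8.50,1.03)
v2: (0,-2.5) → rotate → (-1.82093,-1.71296) → ×s → (-3.99087,-3.75423) → (-3.99,-3.75)
v3: (2,-1) → rotate → (0.64200,-2.14192) → ×s → (1.40704,-4.69439) → (1.41,-4.69)
v4: (3.5,0.5) → rotate → (2.76233,-2.20671) → ×s → (6.05410,-4.83637) → (6.05,-4.84)
v5: (4.5,3) → rotate → (5.26844,-1.22212) → ×s → (11.54666,-2.67848) → (11.55,-2.68)
v6: (-2.5,3) → rotate → (0.47216,3.87648) → ×s → (1.03481,8.49594) → (1.03,8.50)

Cross-section at z=5.5: (-8.50,1.03) (-3.99,-3.75) (1.41,-4.69) (6.05,-4.84) (11.55,-2.68) (1.03,8.50)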